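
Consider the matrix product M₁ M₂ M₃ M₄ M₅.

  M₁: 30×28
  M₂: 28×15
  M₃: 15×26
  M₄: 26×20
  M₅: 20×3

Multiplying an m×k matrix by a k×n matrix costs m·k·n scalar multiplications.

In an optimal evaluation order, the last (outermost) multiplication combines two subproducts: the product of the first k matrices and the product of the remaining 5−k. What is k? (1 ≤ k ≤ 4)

Adjacent pairs: M₁M₂ = 30·28·15 = 12600; M₂M₃ = 28·15·26 = 10920; M₃M₄ = 15·26·20 = 7800; M₄M₅ = 26·20·3 = 1560.
Length 3: M₁..M₃: k=1: 0+10920+30·28·26=32760; k=2: 12600+0+30·15·26=24300 → min 24300 | M₂..M₄: k=2: 0+7800+28·15·20=16200; k=3: 10920+0+28·26·20=25480 → min 16200 | M₃..M₅: k=3: 0+1560+15·26·3=2730; k=4: 7800+0+15·20·3=8700 → min 2730.
Length 4: M₁..M₄: k=1: 0+16200+30·28·20=33000; k=2: 12600+7800+30·15·20=29400; k=3: 24300+0+30·26·20=39900 → min 29400 | M₂..M₅: k=2: 0+2730+28·15·3=3990; k=3: 10920+1560+28·26·3=14664; k=4: 16200+0+28·20·3=17880 → min 3990.
Top-level splits: k=1: (M₁..M₁)·(M₂..M₅) → 0+3990+30·28·3 = 6510; k=2: (M₁..M₂)·(M₃..M₅) → 12600+2730+30·15·3 = 16680; k=3: (M₁..M₃)·(M₄..M₅) → 24300+1560+30·26·3 = 28200; k=4: (M₁..M₄)·(M₅..M₅) → 29400+0+30·20·3 = 31200.
Best split is after M₁, i.e. k = 1.

1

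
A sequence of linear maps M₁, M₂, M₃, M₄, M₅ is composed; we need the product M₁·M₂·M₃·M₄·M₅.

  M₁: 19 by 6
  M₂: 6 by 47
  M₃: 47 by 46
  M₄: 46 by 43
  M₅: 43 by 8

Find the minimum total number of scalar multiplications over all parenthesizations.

27816

Adjacent pairs: M₁M₂ = 19·6·47 = 5358; M₂M₃ = 6·47·46 = 12972; M₃M₄ = 47·46·43 = 92966; M₄M₅ = 46·43·8 = 15824.
Length 3: M₁..M₃: k=1: 0+12972+19·6·46=18216; k=2: 5358+0+19·47·46=46436 → min 18216 | M₂..M₄: k=2: 0+92966+6·47·43=105092; k=3: 12972+0+6·46·43=24840 → min 24840 | M₃..M₅: k=3: 0+15824+47·46·8=33120; k=4: 92966+0+47·43·8=109134 → min 33120.
Length 4: M₁..M₄: k=1: 0+24840+19·6·43=29742; k=2: 5358+92966+19·47·43=136723; k=3: 18216+0+19·46·43=55798 → min 29742 | M₂..M₅: k=2: 0+33120+6·47·8=35376; k=3: 12972+15824+6·46·8=31004; k=4: 24840+0+6·43·8=26904 → min 26904.
Length 5: M₁..M₅: k=1: 0+26904+19·6·8=27816; k=2: 5358+33120+19·47·8=45622; k=3: 18216+15824+19·46·8=41032; k=4: 29742+0+19·43·8=36278 → min 27816.
Optimal order: (M₁·(((M₂·M₃)·M₄)·M₅)) with cost 27816.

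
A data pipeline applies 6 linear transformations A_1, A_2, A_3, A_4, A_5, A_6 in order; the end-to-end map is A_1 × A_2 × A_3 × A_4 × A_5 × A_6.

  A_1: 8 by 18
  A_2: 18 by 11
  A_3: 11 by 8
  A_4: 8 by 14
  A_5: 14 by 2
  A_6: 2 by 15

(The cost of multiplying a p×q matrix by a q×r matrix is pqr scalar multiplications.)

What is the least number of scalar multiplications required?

1324

Adjacent pairs: A_1A_2 = 8·18·11 = 1584; A_2A_3 = 18·11·8 = 1584; A_3A_4 = 11·8·14 = 1232; A_4A_5 = 8·14·2 = 224; A_5A_6 = 14·2·15 = 420.
Length 3: A_1..A_3: k=1: 0+1584+8·18·8=2736; k=2: 1584+0+8·11·8=2288 → min 2288 | A_2..A_4: k=2: 0+1232+18·11·14=4004; k=3: 1584+0+18·8·14=3600 → min 3600 | A_3..A_5: k=3: 0+224+11·8·2=400; k=4: 1232+0+11·14·2=1540 → min 400 | A_4..A_6: k=4: 0+420+8·14·15=2100; k=5: 224+0+8·2·15=464 → min 464.
Length 4: A_1..A_4: k=1: 0+3600+8·18·14=5616; k=2: 1584+1232+8·11·14=4048; k=3: 2288+0+8·8·14=3184 → min 3184 | A_2..A_5: k=2: 0+400+18·11·2=796; k=3: 1584+224+18·8·2=2096; k=4: 3600+0+18·14·2=4104 → min 796 | A_3..A_6: k=3: 0+464+11·8·15=1784; k=4: 1232+420+11·14·15=3962; k=5: 400+0+11·2·15=730 → min 730.
Length 5: A_1..A_5: k=1: 0+796+8·18·2=1084; k=2: 1584+400+8·11·2=2160; k=3: 2288+224+8·8·2=2640; k=4: 3184+0+8·14·2=3408 → min 1084 | A_2..A_6: k=2: 0+730+18·11·15=3700; k=3: 1584+464+18·8·15=4208; k=4: 3600+420+18·14·15=7800; k=5: 796+0+18·2·15=1336 → min 1336.
Length 6: A_1..A_6: k=1: 0+1336+8·18·15=3496; k=2: 1584+730+8·11·15=3634; k=3: 2288+464+8·8·15=3712; k=4: 3184+420+8·14·15=5284; k=5: 1084+0+8·2·15=1324 → min 1324.
Optimal order: ((A_1 × (A_2 × (A_3 × (A_4 × A_5)))) × A_6) with cost 1324.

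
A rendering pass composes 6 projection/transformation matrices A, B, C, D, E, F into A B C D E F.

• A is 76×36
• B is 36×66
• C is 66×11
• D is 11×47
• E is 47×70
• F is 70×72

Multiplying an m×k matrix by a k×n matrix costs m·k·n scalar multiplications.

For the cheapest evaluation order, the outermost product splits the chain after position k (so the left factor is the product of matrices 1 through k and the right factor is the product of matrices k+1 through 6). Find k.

Adjacent pairs: AB = 76·36·66 = 180576; BC = 36·66·11 = 26136; CD = 66·11·47 = 34122; DE = 11·47·70 = 36190; EF = 47·70·72 = 236880.
Length 3: A..C: k=1: 0+26136+76·36·11=56232; k=2: 180576+0+76·66·11=235752 → min 56232 | B..D: k=2: 0+34122+36·66·47=145794; k=3: 26136+0+36·11·47=44748 → min 44748 | C..E: k=3: 0+36190+66·11·70=87010; k=4: 34122+0+66·47·70=251262 → min 87010 | D..F: k=4: 0+236880+11·47·72=274104; k=5: 36190+0+11·70·72=91630 → min 91630.
Length 4: A..D: k=1: 0+44748+76·36·47=173340; k=2: 180576+34122+76·66·47=450450; k=3: 56232+0+76·11·47=95524 → min 95524 | B..E: k=2: 0+87010+36·66·70=253330; k=3: 26136+36190+36·11·70=90046; k=4: 44748+0+36·47·70=163188 → min 90046 | C..F: k=3: 0+91630+66·11·72=143902; k=4: 34122+236880+66·47·72=494346; k=5: 87010+0+66·70·72=419650 → min 143902.
Length 5: A..E: k=1: 0+90046+76·36·70=281566; k=2: 180576+87010+76·66·70=618706; k=3: 56232+36190+76·11·70=150942; k=4: 95524+0+76·47·70=345564 → min 150942 | B..F: k=2: 0+143902+36·66·72=314974; k=3: 26136+91630+36·11·72=146278; k=4: 44748+236880+36·47·72=403452; k=5: 90046+0+36·70·72=271486 → min 146278.
Top-level splits: k=1: (A..A)·(B..F) → 0+146278+76·36·72 = 343270; k=2: (A..B)·(C..F) → 180576+143902+76·66·72 = 685630; k=3: (A..C)·(D..F) → 56232+91630+76·11·72 = 208054; k=4: (A..D)·(E..F) → 95524+236880+76·47·72 = 589588; k=5: (A..E)·(F..F) → 150942+0+76·70·72 = 533982.
Best split is after C, i.e. k = 3.

3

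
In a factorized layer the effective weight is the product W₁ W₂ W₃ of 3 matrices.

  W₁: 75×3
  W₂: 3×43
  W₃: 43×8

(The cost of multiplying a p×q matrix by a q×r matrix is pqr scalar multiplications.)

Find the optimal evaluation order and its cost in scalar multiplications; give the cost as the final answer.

(W₁ (W₂ W₃)): cost 2832.
((W₁ W₂) W₃): cost 35475.
Optimal: (W₁ (W₂ W₃)) with cost 2832.

2832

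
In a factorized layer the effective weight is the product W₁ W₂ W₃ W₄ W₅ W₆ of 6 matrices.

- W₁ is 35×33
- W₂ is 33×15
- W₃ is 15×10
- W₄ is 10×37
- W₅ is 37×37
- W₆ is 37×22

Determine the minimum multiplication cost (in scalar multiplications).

Adjacent pairs: W₁W₂ = 35·33·15 = 17325; W₂W₃ = 33·15·10 = 4950; W₃W₄ = 15·10·37 = 5550; W₄W₅ = 10·37·37 = 13690; W₅W₆ = 37·37·22 = 30118.
Length 3: W₁..W₃: k=1: 0+4950+35·33·10=16500; k=2: 17325+0+35·15·10=22575 → min 16500 | W₂..W₄: k=2: 0+5550+33·15·37=23865; k=3: 4950+0+33·10·37=17160 → min 17160 | W₃..W₅: k=3: 0+13690+15·10·37=19240; k=4: 5550+0+15·37·37=26085 → min 19240 | W₄..W₆: k=4: 0+30118+10·37·22=38258; k=5: 13690+0+10·37·22=21830 → min 21830.
Length 4: W₁..W₄: k=1: 0+17160+35·33·37=59895; k=2: 17325+5550+35·15·37=42300; k=3: 16500+0+35·10·37=29450 → min 29450 | W₂..W₅: k=2: 0+19240+33·15·37=37555; k=3: 4950+13690+33·10·37=30850; k=4: 17160+0+33·37·37=62337 → min 30850 | W₃..W₆: k=3: 0+21830+15·10·22=25130; k=4: 5550+30118+15·37·22=47878; k=5: 19240+0+15·37·22=31450 → min 25130.
Length 5: W₁..W₅: k=1: 0+30850+35·33·37=73585; k=2: 17325+19240+35·15·37=55990; k=3: 16500+13690+35·10·37=43140; k=4: 29450+0+35·37·37=77365 → min 43140 | W₂..W₆: k=2: 0+25130+33·15·22=36020; k=3: 4950+21830+33·10·22=34040; k=4: 17160+30118+33·37·22=74140; k=5: 30850+0+33·37·22=57712 → min 34040.
Length 6: W₁..W₆: k=1: 0+34040+35·33·22=59450; k=2: 17325+25130+35·15·22=54005; k=3: 16500+21830+35·10·22=46030; k=4: 29450+30118+35·37·22=88058; k=5: 43140+0+35·37·22=71630 → min 46030.
Optimal order: ((W₁ (W₂ W₃)) ((W₄ W₅) W₆)) with cost 46030.

46030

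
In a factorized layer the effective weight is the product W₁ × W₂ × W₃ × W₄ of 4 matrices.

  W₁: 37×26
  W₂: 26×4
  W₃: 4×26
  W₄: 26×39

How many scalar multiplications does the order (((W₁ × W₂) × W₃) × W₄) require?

45214

(W₁ × W₂): 37×26 by 26×4 → 37×4, cost 37·26·4 = 3848
((W₁ × W₂) × W₃): 37×4 by 4×26 → 37×26, cost 37·4·26 = 3848; cumulative 7696
(((W₁ × W₂) × W₃) × W₄): 37×26 by 26×39 → 37×39, cost 37·26·39 = 37518; cumulative 45214
Total: 45214 scalar multiplications.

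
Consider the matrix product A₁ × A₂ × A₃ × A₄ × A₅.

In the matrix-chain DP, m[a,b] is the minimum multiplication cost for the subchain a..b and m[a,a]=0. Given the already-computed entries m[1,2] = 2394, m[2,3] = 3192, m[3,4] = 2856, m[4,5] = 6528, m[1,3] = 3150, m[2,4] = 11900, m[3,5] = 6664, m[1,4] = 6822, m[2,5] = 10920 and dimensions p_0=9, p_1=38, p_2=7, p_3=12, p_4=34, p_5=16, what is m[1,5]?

m[1,5] = min over k∈[1,4] of m[1,k]+m[k+1,5]+p_{0}·p_k·p_{5}.
k=1: 0 + 10920 + 9·38·16 = 16392; k=2: 2394 + 6664 + 9·7·16 = 10066; k=3: 3150 + 6528 + 9·12·16 = 11406; k=4: 6822 + 0 + 9·34·16 = 11718.
Minimum: 10066 at k=2.

10066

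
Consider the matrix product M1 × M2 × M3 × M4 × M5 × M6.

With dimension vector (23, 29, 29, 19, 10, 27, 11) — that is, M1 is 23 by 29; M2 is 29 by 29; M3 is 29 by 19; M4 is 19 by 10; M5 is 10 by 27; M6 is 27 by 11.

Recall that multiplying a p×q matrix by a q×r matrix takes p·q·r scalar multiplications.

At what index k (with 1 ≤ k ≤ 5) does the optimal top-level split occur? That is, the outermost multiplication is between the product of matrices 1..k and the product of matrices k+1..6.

Adjacent pairs: M1M2 = 23·29·29 = 19343; M2M3 = 29·29·19 = 15979; M3M4 = 29·19·10 = 5510; M4M5 = 19·10·27 = 5130; M5M6 = 10·27·11 = 2970.
Length 3: M1..M3: k=1: 0+15979+23·29·19=28652; k=2: 19343+0+23·29·19=32016 → min 28652 | M2..M4: k=2: 0+5510+29·29·10=13920; k=3: 15979+0+29·19·10=21489 → min 13920 | M3..M5: k=3: 0+5130+29·19·27=20007; k=4: 5510+0+29·10·27=13340 → min 13340 | M4..M6: k=4: 0+2970+19·10·11=5060; k=5: 5130+0+19·27·11=10773 → min 5060.
Length 4: M1..M4: k=1: 0+13920+23·29·10=20590; k=2: 19343+5510+23·29·10=31523; k=3: 28652+0+23·19·10=33022 → min 20590 | M2..M5: k=2: 0+13340+29·29·27=36047; k=3: 15979+5130+29·19·27=35986; k=4: 13920+0+29·10·27=21750 → min 21750 | M3..M6: k=3: 0+5060+29·19·11=11121; k=4: 5510+2970+29·10·11=11670; k=5: 13340+0+29·27·11=21953 → min 11121.
Length 5: M1..M5: k=1: 0+21750+23·29·27=39759; k=2: 19343+13340+23·29·27=50692; k=3: 28652+5130+23·19·27=45581; k=4: 20590+0+23·10·27=26800 → min 26800 | M2..M6: k=2: 0+11121+29·29·11=20372; k=3: 15979+5060+29·19·11=27100; k=4: 13920+2970+29·10·11=20080; k=5: 21750+0+29·27·11=30363 → min 20080.
Top-level splits: k=1: (M1..M1)·(M2..M6) → 0+20080+23·29·11 = 27417; k=2: (M1..M2)·(M3..M6) → 19343+11121+23·29·11 = 37801; k=3: (M1..M3)·(M4..M6) → 28652+5060+23·19·11 = 38519; k=4: (M1..M4)·(M5..M6) → 20590+2970+23·10·11 = 26090; k=5: (M1..M5)·(M6..M6) → 26800+0+23·27·11 = 33631.
Best split is after M4, i.e. k = 4.

4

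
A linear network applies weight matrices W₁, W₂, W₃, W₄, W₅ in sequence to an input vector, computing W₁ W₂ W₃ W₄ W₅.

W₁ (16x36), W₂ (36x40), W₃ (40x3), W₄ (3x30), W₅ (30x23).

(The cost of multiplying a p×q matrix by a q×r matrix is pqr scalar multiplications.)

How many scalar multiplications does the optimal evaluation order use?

Adjacent pairs: W₁W₂ = 16·36·40 = 23040; W₂W₃ = 36·40·3 = 4320; W₃W₄ = 40·3·30 = 3600; W₄W₅ = 3·30·23 = 2070.
Length 3: W₁..W₃: k=1: 0+4320+16·36·3=6048; k=2: 23040+0+16·40·3=24960 → min 6048 | W₂..W₄: k=2: 0+3600+36·40·30=46800; k=3: 4320+0+36·3·30=7560 → min 7560 | W₃..W₅: k=3: 0+2070+40·3·23=4830; k=4: 3600+0+40·30·23=31200 → min 4830.
Length 4: W₁..W₄: k=1: 0+7560+16·36·30=24840; k=2: 23040+3600+16·40·30=45840; k=3: 6048+0+16·3·30=7488 → min 7488 | W₂..W₅: k=2: 0+4830+36·40·23=37950; k=3: 4320+2070+36·3·23=8874; k=4: 7560+0+36·30·23=32400 → min 8874.
Length 5: W₁..W₅: k=1: 0+8874+16·36·23=22122; k=2: 23040+4830+16·40·23=42590; k=3: 6048+2070+16·3·23=9222; k=4: 7488+0+16·30·23=18528 → min 9222.
Optimal order: ((W₁ (W₂ W₃)) (W₄ W₅)) with cost 9222.

9222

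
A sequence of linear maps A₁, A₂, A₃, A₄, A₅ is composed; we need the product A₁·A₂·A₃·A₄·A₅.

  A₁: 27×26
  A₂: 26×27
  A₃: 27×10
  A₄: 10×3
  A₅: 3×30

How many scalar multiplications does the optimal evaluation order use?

Adjacent pairs: A₁A₂ = 27·26·27 = 18954; A₂A₃ = 26·27·10 = 7020; A₃A₄ = 27·10·3 = 810; A₄A₅ = 10·3·30 = 900.
Length 3: A₁..A₃: k=1: 0+7020+27·26·10=14040; k=2: 18954+0+27·27·10=26244 → min 14040 | A₂..A₄: k=2: 0+810+26·27·3=2916; k=3: 7020+0+26·10·3=7800 → min 2916 | A₃..A₅: k=3: 0+900+27·10·30=9000; k=4: 810+0+27·3·30=3240 → min 3240.
Length 4: A₁..A₄: k=1: 0+2916+27·26·3=5022; k=2: 18954+810+27·27·3=21951; k=3: 14040+0+27·10·3=14850 → min 5022 | A₂..A₅: k=2: 0+3240+26·27·30=24300; k=3: 7020+900+26·10·30=15720; k=4: 2916+0+26·3·30=5256 → min 5256.
Length 5: A₁..A₅: k=1: 0+5256+27·26·30=26316; k=2: 18954+3240+27·27·30=44064; k=3: 14040+900+27·10·30=23040; k=4: 5022+0+27·3·30=7452 → min 7452.
Optimal order: ((A₁·(A₂·(A₃·A₄)))·A₅) with cost 7452.

7452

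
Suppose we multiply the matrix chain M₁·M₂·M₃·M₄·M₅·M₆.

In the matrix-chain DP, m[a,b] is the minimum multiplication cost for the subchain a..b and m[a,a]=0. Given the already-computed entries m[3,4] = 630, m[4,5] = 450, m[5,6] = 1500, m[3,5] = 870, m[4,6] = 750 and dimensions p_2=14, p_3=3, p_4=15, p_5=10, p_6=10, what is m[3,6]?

1170

m[3,6] = min over k∈[3,5] of m[3,k]+m[k+1,6]+p_{2}·p_k·p_{6}.
k=3: 0 + 750 + 14·3·10 = 1170; k=4: 630 + 1500 + 14·15·10 = 4230; k=5: 870 + 0 + 14·10·10 = 2270.
Minimum: 1170 at k=3.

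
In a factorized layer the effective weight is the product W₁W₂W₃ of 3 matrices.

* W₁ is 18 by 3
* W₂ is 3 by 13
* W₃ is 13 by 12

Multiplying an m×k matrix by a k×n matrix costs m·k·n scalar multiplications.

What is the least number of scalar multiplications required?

Order (W₁(W₂W₃)): (W₂W₃): 3×13 by 13×12 → 3×12, cost 3·13·12 = 468; (W₁(W₂W₃)): 18×3 by 3×12 → 18×12, cost 18·3·12 = 648; cumulative 1116. Total 1116.
Order ((W₁W₂)W₃): (W₁W₂): 18×3 by 3×13 → 18×13, cost 18·3·13 = 702; ((W₁W₂)W₃): 18×13 by 13×12 → 18×12, cost 18·13·12 = 2808; cumulative 3510. Total 3510.
Minimum: 1116.

1116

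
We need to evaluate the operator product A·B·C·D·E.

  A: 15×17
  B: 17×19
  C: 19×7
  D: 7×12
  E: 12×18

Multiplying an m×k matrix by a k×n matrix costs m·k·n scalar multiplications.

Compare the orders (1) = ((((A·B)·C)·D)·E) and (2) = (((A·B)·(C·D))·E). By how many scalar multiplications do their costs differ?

1761

Order (1) = ((((A·B)·C)·D)·E): (A·B): 15×17 by 17×19 → 15×19, cost 15·17·19 = 4845; ((A·B)·C): 15×19 by 19×7 → 15×7, cost 15·19·7 = 1995; cumulative 6840; (((A·B)·C)·D): 15×7 by 7×12 → 15×12, cost 15·7·12 = 1260; cumulative 8100; ((((A·B)·C)·D)·E): 15×12 by 12×18 → 15×18, cost 15·12·18 = 3240; cumulative 11340. Total 11340.
Order (2) = (((A·B)·(C·D))·E): (A·B): 15×17 by 17×19 → 15×19, cost 15·17·19 = 4845; (C·D): 19×7 by 7×12 → 19×12, cost 19·7·12 = 1596; ((A·B)·(C·D)): 15×19 by 19×12 → 15×12, cost 15·19·12 = 3420; cumulative 9861; (((A·B)·(C·D))·E): 15×12 by 12×18 → 15×18, cost 15·12·18 = 3240; cumulative 13101. Total 13101.
Difference: |11340 − 13101| = 1761.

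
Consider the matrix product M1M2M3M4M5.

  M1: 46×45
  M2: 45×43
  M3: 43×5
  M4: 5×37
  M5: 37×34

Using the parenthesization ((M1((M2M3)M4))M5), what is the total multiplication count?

(M2M3): 45×43 by 43×5 → 45×5, cost 45·43·5 = 9675
((M2M3)M4): 45×5 by 5×37 → 45×37, cost 45·5·37 = 8325; cumulative 18000
(M1((M2M3)M4)): 46×45 by 45×37 → 46×37, cost 46·45·37 = 76590; cumulative 94590
((M1((M2M3)M4))M5): 46×37 by 37×34 → 46×34, cost 46·37·34 = 57868; cumulative 152458
Total: 152458 scalar multiplications.

152458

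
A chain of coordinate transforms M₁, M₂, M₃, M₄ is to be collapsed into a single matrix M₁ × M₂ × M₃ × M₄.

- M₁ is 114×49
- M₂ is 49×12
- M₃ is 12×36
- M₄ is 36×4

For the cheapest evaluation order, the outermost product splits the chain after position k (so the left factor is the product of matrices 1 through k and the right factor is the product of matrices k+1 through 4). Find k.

Adjacent pairs: M₁M₂ = 114·49·12 = 67032; M₂M₃ = 49·12·36 = 21168; M₃M₄ = 12·36·4 = 1728.
Length 3: M₁..M₃: k=1: 0+21168+114·49·36=222264; k=2: 67032+0+114·12·36=116280 → min 116280 | M₂..M₄: k=2: 0+1728+49·12·4=4080; k=3: 21168+0+49·36·4=28224 → min 4080.
Top-level splits: k=1: (M₁..M₁)·(M₂..M₄) → 0+4080+114·49·4 = 26424; k=2: (M₁..M₂)·(M₃..M₄) → 67032+1728+114·12·4 = 74232; k=3: (M₁..M₃)·(M₄..M₄) → 116280+0+114·36·4 = 132696.
Best split is after M₁, i.e. k = 1.

1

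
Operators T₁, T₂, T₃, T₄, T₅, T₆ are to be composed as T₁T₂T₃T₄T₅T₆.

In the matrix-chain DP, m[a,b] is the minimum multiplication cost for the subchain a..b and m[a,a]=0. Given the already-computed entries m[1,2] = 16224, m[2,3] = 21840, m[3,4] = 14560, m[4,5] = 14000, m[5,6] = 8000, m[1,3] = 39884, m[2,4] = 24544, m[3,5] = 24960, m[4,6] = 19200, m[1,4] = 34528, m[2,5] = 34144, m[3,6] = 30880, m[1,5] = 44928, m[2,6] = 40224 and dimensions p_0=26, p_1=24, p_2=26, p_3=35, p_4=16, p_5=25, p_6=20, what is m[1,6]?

m[1,6] = min over k∈[1,5] of m[1,k]+m[k+1,6]+p_{0}·p_k·p_{6}.
k=1: 0 + 40224 + 26·24·20 = 52704; k=2: 16224 + 30880 + 26·26·20 = 60624; k=3: 39884 + 19200 + 26·35·20 = 77284; k=4: 34528 + 8000 + 26·16·20 = 50848; k=5: 44928 + 0 + 26·25·20 = 57928.
Minimum: 50848 at k=4.

50848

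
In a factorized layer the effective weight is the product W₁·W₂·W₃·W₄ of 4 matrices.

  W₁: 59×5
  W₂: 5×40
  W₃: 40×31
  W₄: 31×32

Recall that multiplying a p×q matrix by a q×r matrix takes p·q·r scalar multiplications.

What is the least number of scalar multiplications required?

Adjacent pairs: W₁W₂ = 59·5·40 = 11800; W₂W₃ = 5·40·31 = 6200; W₃W₄ = 40·31·32 = 39680.
Length 3: W₁..W₃: k=1: 0+6200+59·5·31=15345; k=2: 11800+0+59·40·31=84960 → min 15345 | W₂..W₄: k=2: 0+39680+5·40·32=46080; k=3: 6200+0+5·31·32=11160 → min 11160.
Length 4: W₁..W₄: k=1: 0+11160+59·5·32=20600; k=2: 11800+39680+59·40·32=127000; k=3: 15345+0+59·31·32=73873 → min 20600.
Optimal order: (W₁·((W₂·W₃)·W₄)) with cost 20600.

20600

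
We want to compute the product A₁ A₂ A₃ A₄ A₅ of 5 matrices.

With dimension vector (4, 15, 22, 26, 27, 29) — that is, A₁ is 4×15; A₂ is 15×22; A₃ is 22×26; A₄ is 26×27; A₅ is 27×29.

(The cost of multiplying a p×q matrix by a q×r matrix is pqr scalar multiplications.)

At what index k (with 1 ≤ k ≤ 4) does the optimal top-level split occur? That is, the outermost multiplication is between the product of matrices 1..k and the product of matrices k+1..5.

Adjacent pairs: A₁A₂ = 4·15·22 = 1320; A₂A₃ = 15·22·26 = 8580; A₃A₄ = 22·26·27 = 15444; A₄A₅ = 26·27·29 = 20358.
Length 3: A₁..A₃: k=1: 0+8580+4·15·26=10140; k=2: 1320+0+4·22·26=3608 → min 3608 | A₂..A₄: k=2: 0+15444+15·22·27=24354; k=3: 8580+0+15·26·27=19110 → min 19110 | A₃..A₅: k=3: 0+20358+22·26·29=36946; k=4: 15444+0+22·27·29=32670 → min 32670.
Length 4: A₁..A₄: k=1: 0+19110+4·15·27=20730; k=2: 1320+15444+4·22·27=19140; k=3: 3608+0+4·26·27=6416 → min 6416 | A₂..A₅: k=2: 0+32670+15·22·29=42240; k=3: 8580+20358+15·26·29=40248; k=4: 19110+0+15·27·29=30855 → min 30855.
Top-level splits: k=1: (A₁..A₁)·(A₂..A₅) → 0+30855+4·15·29 = 32595; k=2: (A₁..A₂)·(A₃..A₅) → 1320+32670+4·22·29 = 36542; k=3: (A₁..A₃)·(A₄..A₅) → 3608+20358+4·26·29 = 26982; k=4: (A₁..A₄)·(A₅..A₅) → 6416+0+4·27·29 = 9548.
Best split is after A₄, i.e. k = 4.

4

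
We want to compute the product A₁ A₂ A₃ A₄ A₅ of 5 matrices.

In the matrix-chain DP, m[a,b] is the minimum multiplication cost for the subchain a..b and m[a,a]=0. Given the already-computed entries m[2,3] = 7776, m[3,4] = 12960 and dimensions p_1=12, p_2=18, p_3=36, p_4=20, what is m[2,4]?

16416

m[2,4] = min over k∈[2,3] of m[2,k]+m[k+1,4]+p_{1}·p_k·p_{4}.
k=2: 0 + 12960 + 12·18·20 = 17280; k=3: 7776 + 0 + 12·36·20 = 16416.
Minimum: 16416 at k=3.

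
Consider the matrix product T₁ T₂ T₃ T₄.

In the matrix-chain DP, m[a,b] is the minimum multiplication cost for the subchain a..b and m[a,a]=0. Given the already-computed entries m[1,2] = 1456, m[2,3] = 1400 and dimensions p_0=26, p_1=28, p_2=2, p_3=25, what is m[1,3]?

2756

m[1,3] = min over k∈[1,2] of m[1,k]+m[k+1,3]+p_{0}·p_k·p_{3}.
k=1: 0 + 1400 + 26·28·25 = 19600; k=2: 1456 + 0 + 26·2·25 = 2756.
Minimum: 2756 at k=2.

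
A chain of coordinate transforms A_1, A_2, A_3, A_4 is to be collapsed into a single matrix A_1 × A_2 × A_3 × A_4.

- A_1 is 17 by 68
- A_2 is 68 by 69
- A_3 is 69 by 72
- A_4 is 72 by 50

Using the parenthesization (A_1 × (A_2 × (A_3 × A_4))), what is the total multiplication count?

(A_3 × A_4): 69×72 by 72×50 → 69×50, cost 69·72·50 = 248400
(A_2 × (A_3 × A_4)): 68×69 by 69×50 → 68×50, cost 68·69·50 = 234600; cumulative 483000
(A_1 × (A_2 × (A_3 × A_4))): 17×68 by 68×50 → 17×50, cost 17·68·50 = 57800; cumulative 540800
Total: 540800 scalar multiplications.

540800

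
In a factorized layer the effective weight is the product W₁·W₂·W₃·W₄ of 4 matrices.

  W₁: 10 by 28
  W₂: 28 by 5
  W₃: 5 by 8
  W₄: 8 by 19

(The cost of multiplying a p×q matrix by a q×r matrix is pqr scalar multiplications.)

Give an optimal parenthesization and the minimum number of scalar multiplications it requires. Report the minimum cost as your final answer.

Adjacent pairs: W₁W₂ = 10·28·5 = 1400; W₂W₃ = 28·5·8 = 1120; W₃W₄ = 5·8·19 = 760.
Length 3: W₁..W₃: k=1: 0+1120+10·28·8=3360; k=2: 1400+0+10·5·8=1800 → min 1800 | W₂..W₄: k=2: 0+760+28·5·19=3420; k=3: 1120+0+28·8·19=5376 → min 3420.
Length 4: W₁..W₄: k=1: 0+3420+10·28·19=8740; k=2: 1400+760+10·5·19=3110; k=3: 1800+0+10·8·19=3320 → min 3110.
Optimal parenthesization: ((W₁·W₂)·(W₃·W₄)) with cost 3110.

3110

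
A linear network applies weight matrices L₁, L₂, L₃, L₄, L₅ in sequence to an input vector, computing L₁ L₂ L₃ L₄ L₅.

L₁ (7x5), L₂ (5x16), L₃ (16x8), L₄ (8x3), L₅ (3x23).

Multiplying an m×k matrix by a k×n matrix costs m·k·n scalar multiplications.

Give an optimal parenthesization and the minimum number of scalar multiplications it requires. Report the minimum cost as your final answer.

1212

Adjacent pairs: L₁L₂ = 7·5·16 = 560; L₂L₃ = 5·16·8 = 640; L₃L₄ = 16·8·3 = 384; L₄L₅ = 8·3·23 = 552.
Length 3: L₁..L₃: k=1: 0+640+7·5·8=920; k=2: 560+0+7·16·8=1456 → min 920 | L₂..L₄: k=2: 0+384+5·16·3=624; k=3: 640+0+5·8·3=760 → min 624 | L₃..L₅: k=3: 0+552+16·8·23=3496; k=4: 384+0+16·3·23=1488 → min 1488.
Length 4: L₁..L₄: k=1: 0+624+7·5·3=729; k=2: 560+384+7·16·3=1280; k=3: 920+0+7·8·3=1088 → min 729 | L₂..L₅: k=2: 0+1488+5·16·23=3328; k=3: 640+552+5·8·23=2112; k=4: 624+0+5·3·23=969 → min 969.
Length 5: L₁..L₅: k=1: 0+969+7·5·23=1774; k=2: 560+1488+7·16·23=4624; k=3: 920+552+7·8·23=2760; k=4: 729+0+7·3·23=1212 → min 1212.
Optimal parenthesization: ((L₁ (L₂ (L₃ L₄))) L₅) with cost 1212.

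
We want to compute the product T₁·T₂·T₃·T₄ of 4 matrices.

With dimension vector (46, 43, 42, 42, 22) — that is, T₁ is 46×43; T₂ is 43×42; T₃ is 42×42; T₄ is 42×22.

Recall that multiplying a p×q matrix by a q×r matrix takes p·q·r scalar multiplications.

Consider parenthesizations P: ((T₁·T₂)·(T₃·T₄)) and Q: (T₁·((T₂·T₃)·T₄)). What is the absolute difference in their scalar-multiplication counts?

5288

Order P = ((T₁·T₂)·(T₃·T₄)): (T₁·T₂): 46×43 by 43×42 → 46×42, cost 46·43·42 = 83076; (T₃·T₄): 42×42 by 42×22 → 42×22, cost 42·42·22 = 38808; ((T₁·T₂)·(T₃·T₄)): 46×42 by 42×22 → 46×22, cost 46·42·22 = 42504; cumulative 164388. Total 164388.
Order Q = (T₁·((T₂·T₃)·T₄)): (T₂·T₃): 43×42 by 42×42 → 43×42, cost 43·42·42 = 75852; ((T₂·T₃)·T₄): 43×42 by 42×22 → 43×22, cost 43·42·22 = 39732; cumulative 115584; (T₁·((T₂·T₃)·T₄)): 46×43 by 43×22 → 46×22, cost 46·43·22 = 43516; cumulative 159100. Total 159100.
Difference: |164388 − 159100| = 5288.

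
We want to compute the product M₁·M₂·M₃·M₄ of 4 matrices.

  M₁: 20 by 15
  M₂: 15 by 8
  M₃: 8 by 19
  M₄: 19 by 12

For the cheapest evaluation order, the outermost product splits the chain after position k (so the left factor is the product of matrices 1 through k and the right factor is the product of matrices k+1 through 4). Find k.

2

Adjacent pairs: M₁M₂ = 20·15·8 = 2400; M₂M₃ = 15·8·19 = 2280; M₃M₄ = 8·19·12 = 1824.
Length 3: M₁..M₃: k=1: 0+2280+20·15·19=7980; k=2: 2400+0+20·8·19=5440 → min 5440 | M₂..M₄: k=2: 0+1824+15·8·12=3264; k=3: 2280+0+15·19·12=5700 → min 3264.
Top-level splits: k=1: (M₁..M₁)·(M₂..M₄) → 0+3264+20·15·12 = 6864; k=2: (M₁..M₂)·(M₃..M₄) → 2400+1824+20·8·12 = 6144; k=3: (M₁..M₃)·(M₄..M₄) → 5440+0+20·19·12 = 10000.
Best split is after M₂, i.e. k = 2.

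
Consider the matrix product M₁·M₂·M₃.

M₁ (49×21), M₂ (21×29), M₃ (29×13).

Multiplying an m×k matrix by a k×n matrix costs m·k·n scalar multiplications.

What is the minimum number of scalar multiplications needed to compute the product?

21294

Order (M₁·(M₂·M₃)): (M₂·M₃): 21×29 by 29×13 → 21×13, cost 21·29·13 = 7917; (M₁·(M₂·M₃)): 49×21 by 21×13 → 49×13, cost 49·21·13 = 13377; cumulative 21294. Total 21294.
Order ((M₁·M₂)·M₃): (M₁·M₂): 49×21 by 21×29 → 49×29, cost 49·21·29 = 29841; ((M₁·M₂)·M₃): 49×29 by 29×13 → 49×13, cost 49·29·13 = 18473; cumulative 48314. Total 48314.
Minimum: 21294.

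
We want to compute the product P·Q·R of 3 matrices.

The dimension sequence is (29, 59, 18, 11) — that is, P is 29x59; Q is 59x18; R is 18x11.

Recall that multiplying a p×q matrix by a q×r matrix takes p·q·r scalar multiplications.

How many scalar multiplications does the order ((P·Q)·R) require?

(P·Q): 29×59 by 59×18 → 29×18, cost 29·59·18 = 30798
((P·Q)·R): 29×18 by 18×11 → 29×11, cost 29·18·11 = 5742; cumulative 36540
Total: 36540 scalar multiplications.

36540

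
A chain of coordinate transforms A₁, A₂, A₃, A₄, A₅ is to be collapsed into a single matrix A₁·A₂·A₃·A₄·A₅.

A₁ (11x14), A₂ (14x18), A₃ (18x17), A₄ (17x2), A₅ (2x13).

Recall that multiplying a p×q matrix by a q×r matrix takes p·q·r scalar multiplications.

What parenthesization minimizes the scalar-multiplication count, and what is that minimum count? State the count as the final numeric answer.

Adjacent pairs: A₁A₂ = 11·14·18 = 2772; A₂A₃ = 14·18·17 = 4284; A₃A₄ = 18·17·2 = 612; A₄A₅ = 17·2·13 = 442.
Length 3: A₁..A₃: k=1: 0+4284+11·14·17=6902; k=2: 2772+0+11·18·17=6138 → min 6138 | A₂..A₄: k=2: 0+612+14·18·2=1116; k=3: 4284+0+14·17·2=4760 → min 1116 | A₃..A₅: k=3: 0+442+18·17·13=4420; k=4: 612+0+18·2·13=1080 → min 1080.
Length 4: A₁..A₄: k=1: 0+1116+11·14·2=1424; k=2: 2772+612+11·18·2=3780; k=3: 6138+0+11·17·2=6512 → min 1424 | A₂..A₅: k=2: 0+1080+14·18·13=4356; k=3: 4284+442+14·17·13=7820; k=4: 1116+0+14·2·13=1480 → min 1480.
Length 5: A₁..A₅: k=1: 0+1480+11·14·13=3482; k=2: 2772+1080+11·18·13=6426; k=3: 6138+442+11·17·13=9011; k=4: 1424+0+11·2·13=1710 → min 1710.
Optimal parenthesization: ((A₁·(A₂·(A₃·A₄)))·A₅) with cost 1710.

1710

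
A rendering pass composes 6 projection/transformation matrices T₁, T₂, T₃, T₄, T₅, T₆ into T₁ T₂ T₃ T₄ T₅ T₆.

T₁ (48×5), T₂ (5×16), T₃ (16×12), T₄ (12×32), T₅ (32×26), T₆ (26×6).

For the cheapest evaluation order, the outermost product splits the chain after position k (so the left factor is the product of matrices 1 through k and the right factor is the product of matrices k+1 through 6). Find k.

Adjacent pairs: T₁T₂ = 48·5·16 = 3840; T₂T₃ = 5·16·12 = 960; T₃T₄ = 16·12·32 = 6144; T₄T₅ = 12·32·26 = 9984; T₅T₆ = 32·26·6 = 4992.
Length 3: T₁..T₃: k=1: 0+960+48·5·12=3840; k=2: 3840+0+48·16·12=13056 → min 3840 | T₂..T₄: k=2: 0+6144+5·16·32=8704; k=3: 960+0+5·12·32=2880 → min 2880 | T₃..T₅: k=3: 0+9984+16·12·26=14976; k=4: 6144+0+16·32·26=19456 → min 14976 | T₄..T₆: k=4: 0+4992+12·32·6=7296; k=5: 9984+0+12·26·6=11856 → min 7296.
Length 4: T₁..T₄: k=1: 0+2880+48·5·32=10560; k=2: 3840+6144+48·16·32=34560; k=3: 3840+0+48·12·32=22272 → min 10560 | T₂..T₅: k=2: 0+14976+5·16·26=17056; k=3: 960+9984+5·12·26=12504; k=4: 2880+0+5·32·26=7040 → min 7040 | T₃..T₆: k=3: 0+7296+16·12·6=8448; k=4: 6144+4992+16·32·6=14208; k=5: 14976+0+16·26·6=17472 → min 8448.
Length 5: T₁..T₅: k=1: 0+7040+48·5·26=13280; k=2: 3840+14976+48·16·26=38784; k=3: 3840+9984+48·12·26=28800; k=4: 10560+0+48·32·26=50496 → min 13280 | T₂..T₆: k=2: 0+8448+5·16·6=8928; k=3: 960+7296+5·12·6=8616; k=4: 2880+4992+5·32·6=8832; k=5: 7040+0+5·26·6=7820 → min 7820.
Top-level splits: k=1: (T₁..T₁)·(T₂..T₆) → 0+7820+48·5·6 = 9260; k=2: (T₁..T₂)·(T₃..T₆) → 3840+8448+48·16·6 = 16896; k=3: (T₁..T₃)·(T₄..T₆) → 3840+7296+48·12·6 = 14592; k=4: (T₁..T₄)·(T₅..T₆) → 10560+4992+48·32·6 = 24768; k=5: (T₁..T₅)·(T₆..T₆) → 13280+0+48·26·6 = 20768.
Best split is after T₁, i.e. k = 1.

1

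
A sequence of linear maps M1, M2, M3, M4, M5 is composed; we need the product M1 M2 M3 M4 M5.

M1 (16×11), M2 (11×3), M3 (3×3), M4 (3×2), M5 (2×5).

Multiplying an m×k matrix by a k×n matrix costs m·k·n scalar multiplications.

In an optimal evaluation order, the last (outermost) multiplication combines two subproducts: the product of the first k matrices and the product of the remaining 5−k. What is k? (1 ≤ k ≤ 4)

Adjacent pairs: M1M2 = 16·11·3 = 528; M2M3 = 11·3·3 = 99; M3M4 = 3·3·2 = 18; M4M5 = 3·2·5 = 30.
Length 3: M1..M3: k=1: 0+99+16·11·3=627; k=2: 528+0+16·3·3=672 → min 627 | M2..M4: k=2: 0+18+11·3·2=84; k=3: 99+0+11·3·2=165 → min 84 | M3..M5: k=3: 0+30+3·3·5=75; k=4: 18+0+3·2·5=48 → min 48.
Length 4: M1..M4: k=1: 0+84+16·11·2=436; k=2: 528+18+16·3·2=642; k=3: 627+0+16·3·2=723 → min 436 | M2..M5: k=2: 0+48+11·3·5=213; k=3: 99+30+11·3·5=294; k=4: 84+0+11·2·5=194 → min 194.
Top-level splits: k=1: (M1..M1)·(M2..M5) → 0+194+16·11·5 = 1074; k=2: (M1..M2)·(M3..M5) → 528+48+16·3·5 = 816; k=3: (M1..M3)·(M4..M5) → 627+30+16·3·5 = 897; k=4: (M1..M4)·(M5..M5) → 436+0+16·2·5 = 596.
Best split is after M4, i.e. k = 4.

4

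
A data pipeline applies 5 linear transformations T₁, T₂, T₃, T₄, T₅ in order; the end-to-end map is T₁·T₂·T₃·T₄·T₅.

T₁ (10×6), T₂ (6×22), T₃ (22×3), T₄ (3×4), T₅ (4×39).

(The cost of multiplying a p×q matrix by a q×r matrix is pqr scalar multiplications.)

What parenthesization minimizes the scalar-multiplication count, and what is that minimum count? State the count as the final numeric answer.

2214

Adjacent pairs: T₁T₂ = 10·6·22 = 1320; T₂T₃ = 6·22·3 = 396; T₃T₄ = 22·3·4 = 264; T₄T₅ = 3·4·39 = 468.
Length 3: T₁..T₃: k=1: 0+396+10·6·3=576; k=2: 1320+0+10·22·3=1980 → min 576 | T₂..T₄: k=2: 0+264+6·22·4=792; k=3: 396+0+6·3·4=468 → min 468 | T₃..T₅: k=3: 0+468+22·3·39=3042; k=4: 264+0+22·4·39=3696 → min 3042.
Length 4: T₁..T₄: k=1: 0+468+10·6·4=708; k=2: 1320+264+10·22·4=2464; k=3: 576+0+10·3·4=696 → min 696 | T₂..T₅: k=2: 0+3042+6·22·39=8190; k=3: 396+468+6·3·39=1566; k=4: 468+0+6·4·39=1404 → min 1404.
Length 5: T₁..T₅: k=1: 0+1404+10·6·39=3744; k=2: 1320+3042+10·22·39=12942; k=3: 576+468+10·3·39=2214; k=4: 696+0+10·4·39=2256 → min 2214.
Optimal parenthesization: ((T₁·(T₂·T₃))·(T₄·T₅)) with cost 2214.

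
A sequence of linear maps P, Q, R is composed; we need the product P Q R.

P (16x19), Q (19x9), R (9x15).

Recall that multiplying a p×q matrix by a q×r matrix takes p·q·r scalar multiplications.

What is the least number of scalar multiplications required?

Order (P (Q R)): (Q R): 19×9 by 9×15 → 19×15, cost 19·9·15 = 2565; (P (Q R)): 16×19 by 19×15 → 16×15, cost 16·19·15 = 4560; cumulative 7125. Total 7125.
Order ((P Q) R): (P Q): 16×19 by 19×9 → 16×9, cost 16·19·9 = 2736; ((P Q) R): 16×9 by 9×15 → 16×15, cost 16·9·15 = 2160; cumulative 4896. Total 4896.
Minimum: 4896.

4896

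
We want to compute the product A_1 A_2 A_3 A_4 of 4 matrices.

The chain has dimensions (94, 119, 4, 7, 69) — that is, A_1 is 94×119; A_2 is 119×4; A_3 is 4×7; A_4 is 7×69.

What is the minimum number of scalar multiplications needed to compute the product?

Adjacent pairs: A_1A_2 = 94·119·4 = 44744; A_2A_3 = 119·4·7 = 3332; A_3A_4 = 4·7·69 = 1932.
Length 3: A_1..A_3: k=1: 0+3332+94·119·7=81634; k=2: 44744+0+94·4·7=47376 → min 47376 | A_2..A_4: k=2: 0+1932+119·4·69=34776; k=3: 3332+0+119·7·69=60809 → min 34776.
Length 4: A_1..A_4: k=1: 0+34776+94·119·69=806610; k=2: 44744+1932+94·4·69=72620; k=3: 47376+0+94·7·69=92778 → min 72620.
Optimal order: ((A_1 A_2) (A_3 A_4)) with cost 72620.

72620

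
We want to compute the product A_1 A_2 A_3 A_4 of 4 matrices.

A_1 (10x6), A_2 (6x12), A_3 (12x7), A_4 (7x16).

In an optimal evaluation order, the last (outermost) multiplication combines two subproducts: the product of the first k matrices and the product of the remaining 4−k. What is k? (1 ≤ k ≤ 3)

3

Adjacent pairs: A_1A_2 = 10·6·12 = 720; A_2A_3 = 6·12·7 = 504; A_3A_4 = 12·7·16 = 1344.
Length 3: A_1..A_3: k=1: 0+504+10·6·7=924; k=2: 720+0+10·12·7=1560 → min 924 | A_2..A_4: k=2: 0+1344+6·12·16=2496; k=3: 504+0+6·7·16=1176 → min 1176.
Top-level splits: k=1: (A_1..A_1)·(A_2..A_4) → 0+1176+10·6·16 = 2136; k=2: (A_1..A_2)·(A_3..A_4) → 720+1344+10·12·16 = 3984; k=3: (A_1..A_3)·(A_4..A_4) → 924+0+10·7·16 = 2044.
Best split is after A_3, i.e. k = 3.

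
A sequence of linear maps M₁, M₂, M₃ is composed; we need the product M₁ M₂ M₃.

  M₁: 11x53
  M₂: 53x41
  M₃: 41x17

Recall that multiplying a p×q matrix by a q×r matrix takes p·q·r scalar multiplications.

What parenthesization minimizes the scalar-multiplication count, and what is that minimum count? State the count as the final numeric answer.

31570

(M₁ (M₂ M₃)): cost 46852.
((M₁ M₂) M₃): cost 31570.
Optimal: ((M₁ M₂) M₃) with cost 31570.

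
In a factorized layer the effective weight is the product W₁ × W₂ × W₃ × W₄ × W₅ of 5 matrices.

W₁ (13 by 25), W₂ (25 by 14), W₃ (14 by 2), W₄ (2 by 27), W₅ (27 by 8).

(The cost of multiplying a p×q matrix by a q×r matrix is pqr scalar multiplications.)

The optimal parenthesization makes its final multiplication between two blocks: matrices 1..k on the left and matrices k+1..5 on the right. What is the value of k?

Adjacent pairs: W₁W₂ = 13·25·14 = 4550; W₂W₃ = 25·14·2 = 700; W₃W₄ = 14·2·27 = 756; W₄W₅ = 2·27·8 = 432.
Length 3: W₁..W₃: k=1: 0+700+13·25·2=1350; k=2: 4550+0+13·14·2=4914 → min 1350 | W₂..W₄: k=2: 0+756+25·14·27=10206; k=3: 700+0+25·2·27=2050 → min 2050 | W₃..W₅: k=3: 0+432+14·2·8=656; k=4: 756+0+14·27·8=3780 → min 656.
Length 4: W₁..W₄: k=1: 0+2050+13·25·27=10825; k=2: 4550+756+13·14·27=10220; k=3: 1350+0+13·2·27=2052 → min 2052 | W₂..W₅: k=2: 0+656+25·14·8=3456; k=3: 700+432+25·2·8=1532; k=4: 2050+0+25·27·8=7450 → min 1532.
Top-level splits: k=1: (W₁..W₁)·(W₂..W₅) → 0+1532+13·25·8 = 4132; k=2: (W₁..W₂)·(W₃..W₅) → 4550+656+13·14·8 = 6662; k=3: (W₁..W₃)·(W₄..W₅) → 1350+432+13·2·8 = 1990; k=4: (W₁..W₄)·(W₅..W₅) → 2052+0+13·27·8 = 4860.
Best split is after W₃, i.e. k = 3.

3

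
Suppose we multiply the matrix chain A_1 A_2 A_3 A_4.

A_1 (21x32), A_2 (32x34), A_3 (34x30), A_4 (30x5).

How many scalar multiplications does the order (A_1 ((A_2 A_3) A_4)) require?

40800

(A_2 A_3): 32×34 by 34×30 → 32×30, cost 32·34·30 = 32640
((A_2 A_3) A_4): 32×30 by 30×5 → 32×5, cost 32·30·5 = 4800; cumulative 37440
(A_1 ((A_2 A_3) A_4)): 21×32 by 32×5 → 21×5, cost 21·32·5 = 3360; cumulative 40800
Total: 40800 scalar multiplications.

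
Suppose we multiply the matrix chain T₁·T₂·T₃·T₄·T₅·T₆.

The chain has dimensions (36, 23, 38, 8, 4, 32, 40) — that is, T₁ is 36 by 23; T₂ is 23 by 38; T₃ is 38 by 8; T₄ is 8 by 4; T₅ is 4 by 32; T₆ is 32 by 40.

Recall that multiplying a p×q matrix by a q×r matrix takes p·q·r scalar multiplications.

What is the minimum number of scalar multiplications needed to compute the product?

Adjacent pairs: T₁T₂ = 36·23·38 = 31464; T₂T₃ = 23·38·8 = 6992; T₃T₄ = 38·8·4 = 1216; T₄T₅ = 8·4·32 = 1024; T₅T₆ = 4·32·40 = 5120.
Length 3: T₁..T₃: k=1: 0+6992+36·23·8=13616; k=2: 31464+0+36·38·8=42408 → min 13616 | T₂..T₄: k=2: 0+1216+23·38·4=4712; k=3: 6992+0+23·8·4=7728 → min 4712 | T₃..T₅: k=3: 0+1024+38·8·32=10752; k=4: 1216+0+38·4·32=6080 → min 6080 | T₄..T₆: k=4: 0+5120+8·4·40=6400; k=5: 1024+0+8·32·40=11264 → min 6400.
Length 4: T₁..T₄: k=1: 0+4712+36·23·4=8024; k=2: 31464+1216+36·38·4=38152; k=3: 13616+0+36·8·4=14768 → min 8024 | T₂..T₅: k=2: 0+6080+23·38·32=34048; k=3: 6992+1024+23·8·32=13904; k=4: 4712+0+23·4·32=7656 → min 7656 | T₃..T₆: k=3: 0+6400+38·8·40=18560; k=4: 1216+5120+38·4·40=12416; k=5: 6080+0+38·32·40=54720 → min 12416.
Length 5: T₁..T₅: k=1: 0+7656+36·23·32=34152; k=2: 31464+6080+36·38·32=81320; k=3: 13616+1024+36·8·32=23856; k=4: 8024+0+36·4·32=12632 → min 12632 | T₂..T₆: k=2: 0+12416+23·38·40=47376; k=3: 6992+6400+23·8·40=20752; k=4: 4712+5120+23·4·40=13512; k=5: 7656+0+23·32·40=37096 → min 13512.
Length 6: T₁..T₆: k=1: 0+13512+36·23·40=46632; k=2: 31464+12416+36·38·40=98600; k=3: 13616+6400+36·8·40=31536; k=4: 8024+5120+36·4·40=18904; k=5: 12632+0+36·32·40=58712 → min 18904.
Optimal order: ((T₁·(T₂·(T₃·T₄)))·(T₅·T₆)) with cost 18904.

18904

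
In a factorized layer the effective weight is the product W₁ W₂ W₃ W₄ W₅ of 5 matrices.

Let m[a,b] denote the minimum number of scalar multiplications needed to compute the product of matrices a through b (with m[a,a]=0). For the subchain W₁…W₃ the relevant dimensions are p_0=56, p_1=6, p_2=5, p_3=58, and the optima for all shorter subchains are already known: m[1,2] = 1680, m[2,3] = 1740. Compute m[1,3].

m[1,3] = min over k∈[1,2] of m[1,k]+m[k+1,3]+p_{0}·p_k·p_{3}.
k=1: 0 + 1740 + 56·6·58 = 21228; k=2: 1680 + 0 + 56·5·58 = 17920.
Minimum: 17920 at k=2.

17920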